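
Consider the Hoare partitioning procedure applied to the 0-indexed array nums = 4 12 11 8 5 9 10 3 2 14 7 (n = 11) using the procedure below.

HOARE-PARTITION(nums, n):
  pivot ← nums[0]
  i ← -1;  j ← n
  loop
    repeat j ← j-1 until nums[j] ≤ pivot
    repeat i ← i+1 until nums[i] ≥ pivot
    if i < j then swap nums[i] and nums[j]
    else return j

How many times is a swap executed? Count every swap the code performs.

2

pivot = nums[0] = 4; i = -1, j = 11
j→8 (nums[8]=2≤4), i→0 (nums[0]=4≥4); i<j, swap → 2 12 11 8 5 9 10 3 4 14 7
j→7 (nums[7]=3≤4), i→1 (nums[1]=12≥4); i<j, swap → 2 3 11 8 5 9 10 12 4 14 7
j→1, i→2; i≥j, return j=1. nums = 2 3 11 8 5 9 10 12 4 14 7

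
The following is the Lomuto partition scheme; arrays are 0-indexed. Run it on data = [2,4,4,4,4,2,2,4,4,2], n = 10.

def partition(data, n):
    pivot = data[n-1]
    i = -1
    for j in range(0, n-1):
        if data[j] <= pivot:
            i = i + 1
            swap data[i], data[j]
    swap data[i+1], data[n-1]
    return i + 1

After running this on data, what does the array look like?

[2,2,2,2,4,4,4,4,4,4]

pivot = data[9] = 2; i = -1
j=0: data[0]=2 ≤ 2 → i=0, swap data[0],data[0] (no change) → [2,4,4,4,4,2,2,4,4,2]
j=1: data[1]=4 > 2 → no swap
j=2: data[2]=4 > 2 → no swap
j=3: data[3]=4 > 2 → no swap
j=4: data[4]=4 > 2 → no swap
j=5: data[5]=2 ≤ 2 → i=1, swap data[1],data[5] → [2,2,4,4,4,4,2,4,4,2]
j=6: data[6]=2 ≤ 2 → i=2, swap data[2],data[6] → [2,2,2,4,4,4,4,4,4,2]
j=7: data[7]=4 > 2 → no swap
j=8: data[8]=4 > 2 → no swap
final swap data[3],data[9] → [2,2,2,2,4,4,4,4,4,4]; return 3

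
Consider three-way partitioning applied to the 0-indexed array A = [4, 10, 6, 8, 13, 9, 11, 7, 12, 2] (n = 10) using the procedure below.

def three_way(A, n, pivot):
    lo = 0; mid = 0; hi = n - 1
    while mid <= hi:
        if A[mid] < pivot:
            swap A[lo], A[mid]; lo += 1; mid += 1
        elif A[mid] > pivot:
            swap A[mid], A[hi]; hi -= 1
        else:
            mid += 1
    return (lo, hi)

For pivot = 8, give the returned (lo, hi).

pivot = 8; lo=0, mid=0, hi=9
A[mid]=4<8: swap A[0],A[0]; lo=1,mid=1 → [4, 10, 6, 8, 13, 9, 11, 7, 12, 2]
A[mid]=10>8: swap A[1],A[9]; hi=8 → [4, 2, 6, 8, 13, 9, 11, 7, 12, 10]
A[mid]=2<8: swap A[1],A[1]; lo=2,mid=2 → [4, 2, 6, 8, 13, 9, 11, 7, 12, 10]
A[mid]=6<8: swap A[2],A[2]; lo=3,mid=3 → [4, 2, 6, 8, 13, 9, 11, 7, 12, 10]
A[mid]=8=8: mid=4
A[mid]=13>8: swap A[4],A[8]; hi=7 → [4, 2, 6, 8, 12, 9, 11, 7, 13, 10]
A[mid]=12>8: swap A[4],A[7]; hi=6 → [4, 2, 6, 8, 7, 9, 11, 12, 13, 10]
A[mid]=7<8: swap A[3],A[4]; lo=4,mid=5 → [4, 2, 6, 7, 8, 9, 11, 12, 13, 10]
A[mid]=9>8: swap A[5],A[6]; hi=5 → [4, 2, 6, 7, 8, 11, 9, 12, 13, 10]
A[mid]=11>8: swap A[5],A[5]; hi=4 → [4, 2, 6, 7, 8, 11, 9, 12, 13, 10]
end: lo=4, hi=4; A = [4, 2, 6, 7, 8, 11, 9, 12, 13, 10]

(4, 4)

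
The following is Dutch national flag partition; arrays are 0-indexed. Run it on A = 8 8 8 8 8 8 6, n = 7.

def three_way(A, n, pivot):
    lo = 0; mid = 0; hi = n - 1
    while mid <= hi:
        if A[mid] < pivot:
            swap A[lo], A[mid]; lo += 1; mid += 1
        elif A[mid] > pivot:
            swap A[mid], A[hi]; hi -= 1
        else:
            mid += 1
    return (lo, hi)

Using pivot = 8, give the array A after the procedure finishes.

6 8 8 8 8 8 8

pivot = 8; lo=0, mid=0, hi=6
A[mid]=8=8: mid=1
A[mid]=8=8: mid=2
A[mid]=8=8: mid=3
A[mid]=8=8: mid=4
A[mid]=8=8: mid=5
A[mid]=8=8: mid=6
A[mid]=6<8: swap A[0],A[6]; lo=1,mid=7 → 6 8 8 8 8 8 8
end: lo=1, hi=6; A = 6 8 8 8 8 8 8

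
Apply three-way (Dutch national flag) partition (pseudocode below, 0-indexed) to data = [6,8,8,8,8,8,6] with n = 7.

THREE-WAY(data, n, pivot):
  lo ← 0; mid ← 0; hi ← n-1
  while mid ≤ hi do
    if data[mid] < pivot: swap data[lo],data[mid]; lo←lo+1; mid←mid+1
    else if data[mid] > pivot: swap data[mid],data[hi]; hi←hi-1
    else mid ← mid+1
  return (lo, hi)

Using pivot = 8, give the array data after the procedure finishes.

lo=0 mid=0 hi=6
6<8: swap(0,0), lo=1 mid=1 ⇒ [6,8,8,8,8,8,6]
8=8: mid=2
8=8: mid=3
8=8: mid=4
8=8: mid=5
8=8: mid=6
6<8: swap(1,6), lo=2 mid=7 ⇒ [6,6,8,8,8,8,8]
done. lo=2 hi=6; data=[6,6,8,8,8,8,8]

[6,6,8,8,8,8,8]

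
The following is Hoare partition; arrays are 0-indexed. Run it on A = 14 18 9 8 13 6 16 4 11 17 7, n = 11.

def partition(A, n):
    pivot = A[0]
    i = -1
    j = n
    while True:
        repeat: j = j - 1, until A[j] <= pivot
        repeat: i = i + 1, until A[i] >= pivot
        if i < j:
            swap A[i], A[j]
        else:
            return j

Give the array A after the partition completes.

7 11 9 8 13 6 4 16 18 17 14

pivot = A[0] = 14; i = -1, j = 11
j→10 (A[10]=7≤14), i→0 (A[0]=14≥14); i<j, swap → 7 18 9 8 13 6 16 4 11 17 14
j→8 (A[8]=11≤14), i→1 (A[1]=18≥14); i<j, swap → 7 11 9 8 13 6 16 4 18 17 14
j→7 (A[7]=4≤14), i→6 (A[6]=16≥14); i<j, swap → 7 11 9 8 13 6 4 16 18 17 14
j→6, i→7; i≥j, return j=6. A = 7 11 9 8 13 6 4 16 18 17 14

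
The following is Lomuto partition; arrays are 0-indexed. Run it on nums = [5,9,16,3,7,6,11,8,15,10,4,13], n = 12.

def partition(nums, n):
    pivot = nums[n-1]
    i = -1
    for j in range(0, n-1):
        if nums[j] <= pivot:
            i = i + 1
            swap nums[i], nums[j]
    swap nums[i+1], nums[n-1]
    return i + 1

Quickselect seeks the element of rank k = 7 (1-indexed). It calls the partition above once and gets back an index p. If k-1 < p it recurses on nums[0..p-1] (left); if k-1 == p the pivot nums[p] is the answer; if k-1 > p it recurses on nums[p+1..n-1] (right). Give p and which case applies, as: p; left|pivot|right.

9; left

pivot=13, i=-1
j=0: 5≤13, i=0, swap(0,0) ⇒ [5,9,16,3,7,6,11,8,15,10,4,13]
j=1: 9≤13, i=1, swap(1,1) ⇒ [5,9,16,3,7,6,11,8,15,10,4,13]
j=2: 16>13, skip
j=3: 3≤13, i=2, swap(2,3) ⇒ [5,9,3,16,7,6,11,8,15,10,4,13]
j=4: 7≤13, i=3, swap(3,4) ⇒ [5,9,3,7,16,6,11,8,15,10,4,13]
j=5: 6≤13, i=4, swap(4,5) ⇒ [5,9,3,7,6,16,11,8,15,10,4,13]
j=6: 11≤13, i=5, swap(5,6) ⇒ [5,9,3,7,6,11,16,8,15,10,4,13]
j=7: 8≤13, i=6, swap(6,7) ⇒ [5,9,3,7,6,11,8,16,15,10,4,13]
j=8: 15>13, skip
j=9: 10≤13, i=7, swap(7,9) ⇒ [5,9,3,7,6,11,8,10,15,16,4,13]
j=10: 4≤13, i=8, swap(8,10) ⇒ [5,9,3,7,6,11,8,10,4,16,15,13]
swap(9,11) ⇒ [5,9,3,7,6,11,8,10,4,13,15,16]; return 9
p = 9; k-1 = 6 < 9 ⇒ left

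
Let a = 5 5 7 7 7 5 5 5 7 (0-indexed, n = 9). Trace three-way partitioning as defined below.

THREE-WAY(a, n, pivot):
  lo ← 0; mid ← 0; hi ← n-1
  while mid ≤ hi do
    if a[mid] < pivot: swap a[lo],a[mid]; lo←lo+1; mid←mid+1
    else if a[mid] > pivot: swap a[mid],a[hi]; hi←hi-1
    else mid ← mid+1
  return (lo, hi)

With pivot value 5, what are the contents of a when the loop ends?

5 5 5 5 5 7 7 7 7

lo=0 mid=0 hi=8
5=5: mid=1
5=5: mid=2
7>5: swap(2,8), hi=7 ⇒ 5 5 7 7 7 5 5 5 7
7>5: swap(2,7), hi=6 ⇒ 5 5 5 7 7 5 5 7 7
5=5: mid=3
7>5: swap(3,6), hi=5 ⇒ 5 5 5 5 7 5 7 7 7
5=5: mid=4
7>5: swap(4,5), hi=4 ⇒ 5 5 5 5 5 7 7 7 7
5=5: mid=5
done. lo=0 hi=4; a=5 5 5 5 5 7 7 7 7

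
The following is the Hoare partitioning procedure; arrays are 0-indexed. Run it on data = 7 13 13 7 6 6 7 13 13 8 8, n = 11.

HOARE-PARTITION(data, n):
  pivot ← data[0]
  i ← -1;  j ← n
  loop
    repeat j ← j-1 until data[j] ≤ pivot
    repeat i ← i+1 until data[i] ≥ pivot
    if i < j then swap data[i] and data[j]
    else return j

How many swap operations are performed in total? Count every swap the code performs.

pivot=7
j stops at 6 (7), i stops at 0 (7); swap ⇒ 7 13 13 7 6 6 7 13 13 8 8
j stops at 5 (6), i stops at 1 (13); swap ⇒ 7 6 13 7 6 13 7 13 13 8 8
j stops at 4 (6), i stops at 2 (13); swap ⇒ 7 6 6 7 13 13 7 13 13 8 8
j stops at 3, i stops at 3; i≥j ⇒ return 3. data=7 6 6 7 13 13 7 13 13 8 8

3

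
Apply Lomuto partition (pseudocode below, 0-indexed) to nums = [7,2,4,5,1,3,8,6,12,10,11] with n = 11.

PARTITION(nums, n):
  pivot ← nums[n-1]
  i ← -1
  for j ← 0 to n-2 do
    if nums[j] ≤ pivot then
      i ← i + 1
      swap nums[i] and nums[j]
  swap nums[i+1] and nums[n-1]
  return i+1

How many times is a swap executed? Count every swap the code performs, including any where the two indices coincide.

pivot=11, i=-1
j=0: 7≤11, i=0, swap(0,0) ⇒ [7,2,4,5,1,3,8,6,12,10,11]
j=1: 2≤11, i=1, swap(1,1) ⇒ [7,2,4,5,1,3,8,6,12,10,11]
j=2: 4≤11, i=2, swap(2,2) ⇒ [7,2,4,5,1,3,8,6,12,10,11]
j=3: 5≤11, i=3, swap(3,3) ⇒ [7,2,4,5,1,3,8,6,12,10,11]
j=4: 1≤11, i=4, swap(4,4) ⇒ [7,2,4,5,1,3,8,6,12,10,11]
j=5: 3≤11, i=5, swap(5,5) ⇒ [7,2,4,5,1,3,8,6,12,10,11]
j=6: 8≤11, i=6, swap(6,6) ⇒ [7,2,4,5,1,3,8,6,12,10,11]
j=7: 6≤11, i=7, swap(7,7) ⇒ [7,2,4,5,1,3,8,6,12,10,11]
j=8: 12>11, skip
j=9: 10≤11, i=8, swap(8,9) ⇒ [7,2,4,5,1,3,8,6,10,12,11]
swap(9,10) ⇒ [7,2,4,5,1,3,8,6,10,11,12]; return 9

10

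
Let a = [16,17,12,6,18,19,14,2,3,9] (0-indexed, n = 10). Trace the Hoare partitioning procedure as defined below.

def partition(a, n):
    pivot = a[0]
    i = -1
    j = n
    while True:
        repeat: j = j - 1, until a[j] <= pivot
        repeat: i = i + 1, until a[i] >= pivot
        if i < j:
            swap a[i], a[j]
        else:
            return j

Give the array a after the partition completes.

pivot=16
j stops at 9 (9), i stops at 0 (16); swap ⇒ [9,17,12,6,18,19,14,2,3,16]
j stops at 8 (3), i stops at 1 (17); swap ⇒ [9,3,12,6,18,19,14,2,17,16]
j stops at 7 (2), i stops at 4 (18); swap ⇒ [9,3,12,6,2,19,14,18,17,16]
j stops at 6 (14), i stops at 5 (19); swap ⇒ [9,3,12,6,2,14,19,18,17,16]
j stops at 5, i stops at 6; i≥j ⇒ return 5. a=[9,3,12,6,2,14,19,18,17,16]

[9,3,12,6,2,14,19,18,17,16]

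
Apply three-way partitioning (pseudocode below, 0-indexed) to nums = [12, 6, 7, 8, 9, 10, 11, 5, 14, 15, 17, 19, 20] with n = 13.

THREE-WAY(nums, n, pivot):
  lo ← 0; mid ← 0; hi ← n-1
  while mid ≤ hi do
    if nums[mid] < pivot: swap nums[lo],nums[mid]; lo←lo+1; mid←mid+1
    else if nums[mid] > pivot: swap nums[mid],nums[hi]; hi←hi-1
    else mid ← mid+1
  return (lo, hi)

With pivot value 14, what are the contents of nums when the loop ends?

[12, 6, 7, 8, 9, 10, 11, 5, 14, 17, 19, 20, 15]

lo=0 mid=0 hi=12
12<14: swap(0,0), lo=1 mid=1 ⇒ [12, 6, 7, 8, 9, 10, 11, 5, 14, 15, 17, 19, 20]
6<14: swap(1,1), lo=2 mid=2 ⇒ [12, 6, 7, 8, 9, 10, 11, 5, 14, 15, 17, 19, 20]
7<14: swap(2,2), lo=3 mid=3 ⇒ [12, 6, 7, 8, 9, 10, 11, 5, 14, 15, 17, 19, 20]
8<14: swap(3,3), lo=4 mid=4 ⇒ [12, 6, 7, 8, 9, 10, 11, 5, 14, 15, 17, 19, 20]
9<14: swap(4,4), lo=5 mid=5 ⇒ [12, 6, 7, 8, 9, 10, 11, 5, 14, 15, 17, 19, 20]
10<14: swap(5,5), lo=6 mid=6 ⇒ [12, 6, 7, 8, 9, 10, 11, 5, 14, 15, 17, 19, 20]
11<14: swap(6,6), lo=7 mid=7 ⇒ [12, 6, 7, 8, 9, 10, 11, 5, 14, 15, 17, 19, 20]
5<14: swap(7,7), lo=8 mid=8 ⇒ [12, 6, 7, 8, 9, 10, 11, 5, 14, 15, 17, 19, 20]
14=14: mid=9
15>14: swap(9,12), hi=11 ⇒ [12, 6, 7, 8, 9, 10, 11, 5, 14, 20, 17, 19, 15]
20>14: swap(9,11), hi=10 ⇒ [12, 6, 7, 8, 9, 10, 11, 5, 14, 19, 17, 20, 15]
19>14: swap(9,10), hi=9 ⇒ [12, 6, 7, 8, 9, 10, 11, 5, 14, 17, 19, 20, 15]
17>14: swap(9,9), hi=8 ⇒ [12, 6, 7, 8, 9, 10, 11, 5, 14, 17, 19, 20, 15]
done. lo=8 hi=8; nums=[12, 6, 7, 8, 9, 10, 11, 5, 14, 17, 19, 20, 15]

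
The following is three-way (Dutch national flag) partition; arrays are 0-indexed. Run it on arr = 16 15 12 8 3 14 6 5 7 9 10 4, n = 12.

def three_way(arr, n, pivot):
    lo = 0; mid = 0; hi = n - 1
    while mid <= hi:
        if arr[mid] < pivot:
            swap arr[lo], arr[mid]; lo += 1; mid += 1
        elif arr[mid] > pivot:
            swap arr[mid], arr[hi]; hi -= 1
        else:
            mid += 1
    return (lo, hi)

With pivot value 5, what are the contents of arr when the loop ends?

4 3 5 8 14 6 12 7 9 10 15 16

lo=0 mid=0 hi=11
16>5: swap(0,11), hi=10 ⇒ 4 15 12 8 3 14 6 5 7 9 10 16
4<5: swap(0,0), lo=1 mid=1 ⇒ 4 15 12 8 3 14 6 5 7 9 10 16
15>5: swap(1,10), hi=9 ⇒ 4 10 12 8 3 14 6 5 7 9 15 16
10>5: swap(1,9), hi=8 ⇒ 4 9 12 8 3 14 6 5 7 10 15 16
9>5: swap(1,8), hi=7 ⇒ 4 7 12 8 3 14 6 5 9 10 15 16
7>5: swap(1,7), hi=6 ⇒ 4 5 12 8 3 14 6 7 9 10 15 16
5=5: mid=2
12>5: swap(2,6), hi=5 ⇒ 4 5 6 8 3 14 12 7 9 10 15 16
6>5: swap(2,5), hi=4 ⇒ 4 5 14 8 3 6 12 7 9 10 15 16
14>5: swap(2,4), hi=3 ⇒ 4 5 3 8 14 6 12 7 9 10 15 16
3<5: swap(1,2), lo=2 mid=3 ⇒ 4 3 5 8 14 6 12 7 9 10 15 16
8>5: swap(3,3), hi=2 ⇒ 4 3 5 8 14 6 12 7 9 10 15 16
done. lo=2 hi=2; arr=4 3 5 8 14 6 12 7 9 10 15 16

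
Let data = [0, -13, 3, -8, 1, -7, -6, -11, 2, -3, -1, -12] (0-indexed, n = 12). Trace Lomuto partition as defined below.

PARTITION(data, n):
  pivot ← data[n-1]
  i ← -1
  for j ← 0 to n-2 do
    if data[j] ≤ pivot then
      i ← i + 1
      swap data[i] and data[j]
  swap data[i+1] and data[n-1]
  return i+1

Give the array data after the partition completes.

[-13, -12, 3, -8, 1, -7, -6, -11, 2, -3, -1, 0]

pivot = data[11] = -12; i = -1
j=0: data[0]=0 > -12 → no swap
j=1: data[1]=-13 ≤ -12 → i=0, swap data[0],data[1] → [-13, 0, 3, -8, 1, -7, -6, -11, 2, -3, -1, -12]
j=2: data[2]=3 > -12 → no swap
j=3: data[3]=-8 > -12 → no swap
j=4: data[4]=1 > -12 → no swap
j=5: data[5]=-7 > -12 → no swap
j=6: data[6]=-6 > -12 → no swap
j=7: data[7]=-11 > -12 → no swap
j=8: data[8]=2 > -12 → no swap
j=9: data[9]=-3 > -12 → no swap
j=10: data[10]=-1 > -12 → no swap
final swap data[1],data[11] → [-13, -12, 3, -8, 1, -7, -6, -11, 2, -3, -1, 0]; return 1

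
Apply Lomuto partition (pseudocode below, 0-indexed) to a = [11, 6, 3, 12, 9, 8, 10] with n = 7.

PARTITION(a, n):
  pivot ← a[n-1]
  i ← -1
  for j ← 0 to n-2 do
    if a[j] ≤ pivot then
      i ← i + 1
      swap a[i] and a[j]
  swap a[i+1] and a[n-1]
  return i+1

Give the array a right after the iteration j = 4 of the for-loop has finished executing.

pivot = a[6] = 10; i = -1
j=0: a[0]=11 > 10 → no swap
j=1: a[1]=6 ≤ 10 → i=0, swap a[0],a[1] → [6, 11, 3, 12, 9, 8, 10]
j=2: a[2]=3 ≤ 10 → i=1, swap a[1],a[2] → [6, 3, 11, 12, 9, 8, 10]
j=3: a[3]=12 > 10 → no swap
j=4: a[4]=9 ≤ 10 → i=2, swap a[2],a[4] → [6, 3, 9, 12, 11, 8, 10]
(after j=4) a = [6, 3, 9, 12, 11, 8, 10]

[6, 3, 9, 12, 11, 8, 10]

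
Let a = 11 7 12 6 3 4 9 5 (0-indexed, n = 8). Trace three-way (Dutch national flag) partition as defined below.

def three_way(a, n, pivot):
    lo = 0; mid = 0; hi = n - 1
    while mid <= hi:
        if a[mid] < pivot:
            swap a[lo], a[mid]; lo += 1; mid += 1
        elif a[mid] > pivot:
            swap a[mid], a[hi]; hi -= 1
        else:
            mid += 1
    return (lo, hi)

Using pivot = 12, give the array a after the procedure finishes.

11 7 6 3 4 9 5 12

pivot = 12; lo=0, mid=0, hi=7
a[mid]=11<12: swap a[0],a[0]; lo=1,mid=1 → 11 7 12 6 3 4 9 5
a[mid]=7<12: swap a[1],a[1]; lo=2,mid=2 → 11 7 12 6 3 4 9 5
a[mid]=12=12: mid=3
a[mid]=6<12: swap a[2],a[3]; lo=3,mid=4 → 11 7 6 12 3 4 9 5
a[mid]=3<12: swap a[3],a[4]; lo=4,mid=5 → 11 7 6 3 12 4 9 5
a[mid]=4<12: swap a[4],a[5]; lo=5,mid=6 → 11 7 6 3 4 12 9 5
a[mid]=9<12: swap a[5],a[6]; lo=6,mid=7 → 11 7 6 3 4 9 12 5
a[mid]=5<12: swap a[6],a[7]; lo=7,mid=8 → 11 7 6 3 4 9 5 12
end: lo=7, hi=7; a = 11 7 6 3 4 9 5 12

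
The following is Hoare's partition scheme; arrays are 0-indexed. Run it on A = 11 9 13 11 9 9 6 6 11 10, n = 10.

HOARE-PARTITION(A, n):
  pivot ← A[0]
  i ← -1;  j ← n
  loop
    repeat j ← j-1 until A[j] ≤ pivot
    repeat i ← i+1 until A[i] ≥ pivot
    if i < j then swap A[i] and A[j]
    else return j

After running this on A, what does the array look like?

10 9 11 6 9 9 6 11 13 11

pivot = A[0] = 11; i = -1, j = 10
j→9 (A[9]=10≤11), i→0 (A[0]=11≥11); i<j, swap → 10 9 13 11 9 9 6 6 11 11
j→8 (A[8]=11≤11), i→2 (A[2]=13≥11); i<j, swap → 10 9 11 11 9 9 6 6 13 11
j→7 (A[7]=6≤11), i→3 (A[3]=11≥11); i<j, swap → 10 9 11 6 9 9 6 11 13 11
j→6, i→7; i≥j, return j=6. A = 10 9 11 6 9 9 6 11 13 11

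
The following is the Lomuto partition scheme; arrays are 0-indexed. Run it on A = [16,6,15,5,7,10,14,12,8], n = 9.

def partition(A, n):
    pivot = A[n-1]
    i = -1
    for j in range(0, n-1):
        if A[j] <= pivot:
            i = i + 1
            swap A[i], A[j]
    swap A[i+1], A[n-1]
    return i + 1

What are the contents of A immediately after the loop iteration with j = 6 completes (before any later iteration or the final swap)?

[6,5,7,16,15,10,14,12,8]

pivot = A[8] = 8; i = -1
j=0: A[0]=16 > 8 → no swap
j=1: A[1]=6 ≤ 8 → i=0, swap A[0],A[1] → [6,16,15,5,7,10,14,12,8]
j=2: A[2]=15 > 8 → no swap
j=3: A[3]=5 ≤ 8 → i=1, swap A[1],A[3] → [6,5,15,16,7,10,14,12,8]
j=4: A[4]=7 ≤ 8 → i=2, swap A[2],A[4] → [6,5,7,16,15,10,14,12,8]
j=5: A[5]=10 > 8 → no swap
j=6: A[6]=14 > 8 → no swap
(after j=6) A = [6,5,7,16,15,10,14,12,8]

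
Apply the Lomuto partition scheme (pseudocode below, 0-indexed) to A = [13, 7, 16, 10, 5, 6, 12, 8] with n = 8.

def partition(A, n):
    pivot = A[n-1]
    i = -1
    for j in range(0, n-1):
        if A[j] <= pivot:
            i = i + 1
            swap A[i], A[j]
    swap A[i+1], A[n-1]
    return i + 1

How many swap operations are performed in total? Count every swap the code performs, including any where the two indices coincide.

4

pivot = A[7] = 8; i = -1
j=0: A[0]=13 > 8 → no swap
j=1: A[1]=7 ≤ 8 → i=0, swap A[0],A[1] → [7, 13, 16, 10, 5, 6, 12, 8]
j=2: A[2]=16 > 8 → no swap
j=3: A[3]=10 > 8 → no swap
j=4: A[4]=5 ≤ 8 → i=1, swap A[1],A[4] → [7, 5, 16, 10, 13, 6, 12, 8]
j=5: A[5]=6 ≤ 8 → i=2, swap A[2],A[5] → [7, 5, 6, 10, 13, 16, 12, 8]
j=6: A[6]=12 > 8 → no swap
final swap A[3],A[7] → [7, 5, 6, 8, 13, 16, 12, 10]; return 3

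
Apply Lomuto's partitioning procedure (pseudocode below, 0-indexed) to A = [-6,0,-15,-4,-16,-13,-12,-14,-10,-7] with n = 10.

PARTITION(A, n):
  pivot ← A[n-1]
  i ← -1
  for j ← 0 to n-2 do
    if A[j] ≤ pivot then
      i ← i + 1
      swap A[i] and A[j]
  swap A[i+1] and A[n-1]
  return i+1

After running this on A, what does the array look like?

[-15,-16,-13,-12,-14,-10,-7,0,-6,-4]

pivot=-7, i=-1
j=0: -6>-7, skip
j=1: 0>-7, skip
j=2: -15≤-7, i=0, swap(0,2) ⇒ [-15,0,-6,-4,-16,-13,-12,-14,-10,-7]
j=3: -4>-7, skip
j=4: -16≤-7, i=1, swap(1,4) ⇒ [-15,-16,-6,-4,0,-13,-12,-14,-10,-7]
j=5: -13≤-7, i=2, swap(2,5) ⇒ [-15,-16,-13,-4,0,-6,-12,-14,-10,-7]
j=6: -12≤-7, i=3, swap(3,6) ⇒ [-15,-16,-13,-12,0,-6,-4,-14,-10,-7]
j=7: -14≤-7, i=4, swap(4,7) ⇒ [-15,-16,-13,-12,-14,-6,-4,0,-10,-7]
j=8: -10≤-7, i=5, swap(5,8) ⇒ [-15,-16,-13,-12,-14,-10,-4,0,-6,-7]
swap(6,9) ⇒ [-15,-16,-13,-12,-14,-10,-7,0,-6,-4]; return 6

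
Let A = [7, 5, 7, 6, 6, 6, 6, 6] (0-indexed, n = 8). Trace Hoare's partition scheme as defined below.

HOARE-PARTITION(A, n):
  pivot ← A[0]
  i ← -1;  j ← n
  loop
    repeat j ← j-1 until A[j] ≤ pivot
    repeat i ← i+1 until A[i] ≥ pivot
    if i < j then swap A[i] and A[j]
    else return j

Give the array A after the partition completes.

[6, 5, 6, 6, 6, 6, 7, 7]

pivot = A[0] = 7; i = -1, j = 8
j→7 (A[7]=6≤7), i→0 (A[0]=7≥7); i<j, swap → [6, 5, 7, 6, 6, 6, 6, 7]
j→6 (A[6]=6≤7), i→2 (A[2]=7≥7); i<j, swap → [6, 5, 6, 6, 6, 6, 7, 7]
j→5, i→6; i≥j, return j=5. A = [6, 5, 6, 6, 6, 6, 7, 7]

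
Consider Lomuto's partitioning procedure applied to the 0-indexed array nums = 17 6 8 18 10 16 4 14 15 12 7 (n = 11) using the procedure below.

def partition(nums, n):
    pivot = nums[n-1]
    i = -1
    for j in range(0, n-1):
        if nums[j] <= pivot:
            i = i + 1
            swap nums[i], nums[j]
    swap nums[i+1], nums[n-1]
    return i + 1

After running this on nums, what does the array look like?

pivot = nums[10] = 7; i = -1
j=0: nums[0]=17 > 7 → no swap
j=1: nums[1]=6 ≤ 7 → i=0, swap nums[0],nums[1] → 6 17 8 18 10 16 4 14 15 12 7
j=2: nums[2]=8 > 7 → no swap
j=3: nums[3]=18 > 7 → no swap
j=4: nums[4]=10 > 7 → no swap
j=5: nums[5]=16 > 7 → no swap
j=6: nums[6]=4 ≤ 7 → i=1, swap nums[1],nums[6] → 6 4 8 18 10 16 17 14 15 12 7
j=7: nums[7]=14 > 7 → no swap
j=8: nums[8]=15 > 7 → no swap
j=9: nums[9]=12 > 7 → no swap
final swap nums[2],nums[10] → 6 4 7 18 10 16 17 14 15 12 8; return 2

6 4 7 18 10 16 17 14 15 12 8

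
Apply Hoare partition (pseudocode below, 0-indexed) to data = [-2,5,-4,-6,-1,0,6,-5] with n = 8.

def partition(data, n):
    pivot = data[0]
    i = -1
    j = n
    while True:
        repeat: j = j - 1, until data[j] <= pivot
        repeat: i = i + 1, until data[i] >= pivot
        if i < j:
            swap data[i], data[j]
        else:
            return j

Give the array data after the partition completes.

[-5,-6,-4,5,-1,0,6,-2]

pivot = data[0] = -2; i = -1, j = 8
j→7 (data[7]=-5≤-2), i→0 (data[0]=-2≥-2); i<j, swap → [-5,5,-4,-6,-1,0,6,-2]
j→3 (data[3]=-6≤-2), i→1 (data[1]=5≥-2); i<j, swap → [-5,-6,-4,5,-1,0,6,-2]
j→2, i→3; i≥j, return j=2. data = [-5,-6,-4,5,-1,0,6,-2]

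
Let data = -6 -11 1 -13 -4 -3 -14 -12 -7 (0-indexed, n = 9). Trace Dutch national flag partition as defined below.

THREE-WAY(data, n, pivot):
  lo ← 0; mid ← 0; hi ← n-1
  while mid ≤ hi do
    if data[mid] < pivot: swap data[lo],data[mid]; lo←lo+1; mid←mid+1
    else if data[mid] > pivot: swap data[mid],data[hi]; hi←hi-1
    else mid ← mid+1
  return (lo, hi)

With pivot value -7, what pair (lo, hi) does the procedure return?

(4, 4)

lo=0 mid=0 hi=8
-6>-7: swap(0,8), hi=7 ⇒ -7 -11 1 -13 -4 -3 -14 -12 -6
-7=-7: mid=1
-11<-7: swap(0,1), lo=1 mid=2 ⇒ -11 -7 1 -13 -4 -3 -14 -12 -6
1>-7: swap(2,7), hi=6 ⇒ -11 -7 -12 -13 -4 -3 -14 1 -6
-12<-7: swap(1,2), lo=2 mid=3 ⇒ -11 -12 -7 -13 -4 -3 -14 1 -6
-13<-7: swap(2,3), lo=3 mid=4 ⇒ -11 -12 -13 -7 -4 -3 -14 1 -6
-4>-7: swap(4,6), hi=5 ⇒ -11 -12 -13 -7 -14 -3 -4 1 -6
-14<-7: swap(3,4), lo=4 mid=5 ⇒ -11 -12 -13 -14 -7 -3 -4 1 -6
-3>-7: swap(5,5), hi=4 ⇒ -11 -12 -13 -14 -7 -3 -4 1 -6
done. lo=4 hi=4; data=-11 -12 -13 -14 -7 -3 -4 1 -6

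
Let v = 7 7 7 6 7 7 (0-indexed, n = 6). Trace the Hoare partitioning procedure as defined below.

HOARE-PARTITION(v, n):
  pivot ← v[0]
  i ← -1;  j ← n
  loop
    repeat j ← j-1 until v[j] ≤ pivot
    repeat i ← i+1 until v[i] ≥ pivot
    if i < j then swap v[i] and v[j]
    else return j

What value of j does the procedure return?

2

pivot = v[0] = 7; i = -1, j = 6
j→5 (v[5]=7≤7), i→0 (v[0]=7≥7); i<j, swap → 7 7 7 6 7 7
j→4 (v[4]=7≤7), i→1 (v[1]=7≥7); i<j, swap → 7 7 7 6 7 7
j→3 (v[3]=6≤7), i→2 (v[2]=7≥7); i<j, swap → 7 7 6 7 7 7
j→2, i→3; i≥j, return j=2. v = 7 7 6 7 7 7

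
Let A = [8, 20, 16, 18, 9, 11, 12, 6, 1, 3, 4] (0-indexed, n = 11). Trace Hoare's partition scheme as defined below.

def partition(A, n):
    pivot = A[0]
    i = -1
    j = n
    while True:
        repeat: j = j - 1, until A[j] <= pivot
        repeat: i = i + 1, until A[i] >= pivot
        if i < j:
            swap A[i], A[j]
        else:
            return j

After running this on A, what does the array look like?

pivot=8
j stops at 10 (4), i stops at 0 (8); swap ⇒ [4, 20, 16, 18, 9, 11, 12, 6, 1, 3, 8]
j stops at 9 (3), i stops at 1 (20); swap ⇒ [4, 3, 16, 18, 9, 11, 12, 6, 1, 20, 8]
j stops at 8 (1), i stops at 2 (16); swap ⇒ [4, 3, 1, 18, 9, 11, 12, 6, 16, 20, 8]
j stops at 7 (6), i stops at 3 (18); swap ⇒ [4, 3, 1, 6, 9, 11, 12, 18, 16, 20, 8]
j stops at 3, i stops at 4; i≥j ⇒ return 3. A=[4, 3, 1, 6, 9, 11, 12, 18, 16, 20, 8]

[4, 3, 1, 6, 9, 11, 12, 18, 16, 20, 8]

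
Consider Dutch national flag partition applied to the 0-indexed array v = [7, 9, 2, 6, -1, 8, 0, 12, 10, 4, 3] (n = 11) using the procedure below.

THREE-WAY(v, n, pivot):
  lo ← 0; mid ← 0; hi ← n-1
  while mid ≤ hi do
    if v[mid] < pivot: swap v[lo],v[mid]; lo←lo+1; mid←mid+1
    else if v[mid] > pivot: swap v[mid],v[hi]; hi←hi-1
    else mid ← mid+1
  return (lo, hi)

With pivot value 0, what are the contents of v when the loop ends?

pivot = 0; lo=0, mid=0, hi=10
v[mid]=7>0: swap v[0],v[10]; hi=9 → [3, 9, 2, 6, -1, 8, 0, 12, 10, 4, 7]
v[mid]=3>0: swap v[0],v[9]; hi=8 → [4, 9, 2, 6, -1, 8, 0, 12, 10, 3, 7]
v[mid]=4>0: swap v[0],v[8]; hi=7 → [10, 9, 2, 6, -1, 8, 0, 12, 4, 3, 7]
v[mid]=10>0: swap v[0],v[7]; hi=6 → [12, 9, 2, 6, -1, 8, 0, 10, 4, 3, 7]
v[mid]=12>0: swap v[0],v[6]; hi=5 → [0, 9, 2, 6, -1, 8, 12, 10, 4, 3, 7]
v[mid]=0=0: mid=1
v[mid]=9>0: swap v[1],v[5]; hi=4 → [0, 8, 2, 6, -1, 9, 12, 10, 4, 3, 7]
v[mid]=8>0: swap v[1],v[4]; hi=3 → [0, -1, 2, 6, 8, 9, 12, 10, 4, 3, 7]
v[mid]=-1<0: swap v[0],v[1]; lo=1,mid=2 → [-1, 0, 2, 6, 8, 9, 12, 10, 4, 3, 7]
v[mid]=2>0: swap v[2],v[3]; hi=2 → [-1, 0, 6, 2, 8, 9, 12, 10, 4, 3, 7]
v[mid]=6>0: swap v[2],v[2]; hi=1 → [-1, 0, 6, 2, 8, 9, 12, 10, 4, 3, 7]
end: lo=1, hi=1; v = [-1, 0, 6, 2, 8, 9, 12, 10, 4, 3, 7]

[-1, 0, 6, 2, 8, 9, 12, 10, 4, 3, 7]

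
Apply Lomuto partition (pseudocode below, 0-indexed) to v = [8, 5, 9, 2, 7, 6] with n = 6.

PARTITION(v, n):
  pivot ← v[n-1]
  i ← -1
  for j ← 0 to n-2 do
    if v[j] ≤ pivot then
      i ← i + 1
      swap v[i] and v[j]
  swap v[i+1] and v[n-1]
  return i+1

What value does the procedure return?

2

pivot = v[5] = 6; i = -1
j=0: v[0]=8 > 6 → no swap
j=1: v[1]=5 ≤ 6 → i=0, swap v[0],v[1] → [5, 8, 9, 2, 7, 6]
j=2: v[2]=9 > 6 → no swap
j=3: v[3]=2 ≤ 6 → i=1, swap v[1],v[3] → [5, 2, 9, 8, 7, 6]
j=4: v[4]=7 > 6 → no swap
final swap v[2],v[5] → [5, 2, 6, 8, 7, 9]; return 2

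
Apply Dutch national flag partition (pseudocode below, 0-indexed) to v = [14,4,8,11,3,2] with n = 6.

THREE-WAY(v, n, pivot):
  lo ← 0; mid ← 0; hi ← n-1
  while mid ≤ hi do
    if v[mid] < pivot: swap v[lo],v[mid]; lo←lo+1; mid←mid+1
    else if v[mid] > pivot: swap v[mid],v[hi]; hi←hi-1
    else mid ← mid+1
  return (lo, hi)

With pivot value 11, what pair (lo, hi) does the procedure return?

lo=0 mid=0 hi=5
14>11: swap(0,5), hi=4 ⇒ [2,4,8,11,3,14]
2<11: swap(0,0), lo=1 mid=1 ⇒ [2,4,8,11,3,14]
4<11: swap(1,1), lo=2 mid=2 ⇒ [2,4,8,11,3,14]
8<11: swap(2,2), lo=3 mid=3 ⇒ [2,4,8,11,3,14]
11=11: mid=4
3<11: swap(3,4), lo=4 mid=5 ⇒ [2,4,8,3,11,14]
done. lo=4 hi=4; v=[2,4,8,3,11,14]

(4, 4)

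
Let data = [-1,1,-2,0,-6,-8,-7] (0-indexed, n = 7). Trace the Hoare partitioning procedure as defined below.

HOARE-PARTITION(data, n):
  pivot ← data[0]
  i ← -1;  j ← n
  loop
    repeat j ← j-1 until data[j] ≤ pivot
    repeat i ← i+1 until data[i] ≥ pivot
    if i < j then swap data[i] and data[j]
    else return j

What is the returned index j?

3

pivot = data[0] = -1; i = -1, j = 7
j→6 (data[6]=-7≤-1), i→0 (data[0]=-1≥-1); i<j, swap → [-7,1,-2,0,-6,-8,-1]
j→5 (data[5]=-8≤-1), i→1 (data[1]=1≥-1); i<j, swap → [-7,-8,-2,0,-6,1,-1]
j→4 (data[4]=-6≤-1), i→3 (data[3]=0≥-1); i<j, swap → [-7,-8,-2,-6,0,1,-1]
j→3, i→4; i≥j, return j=3. data = [-7,-8,-2,-6,0,1,-1]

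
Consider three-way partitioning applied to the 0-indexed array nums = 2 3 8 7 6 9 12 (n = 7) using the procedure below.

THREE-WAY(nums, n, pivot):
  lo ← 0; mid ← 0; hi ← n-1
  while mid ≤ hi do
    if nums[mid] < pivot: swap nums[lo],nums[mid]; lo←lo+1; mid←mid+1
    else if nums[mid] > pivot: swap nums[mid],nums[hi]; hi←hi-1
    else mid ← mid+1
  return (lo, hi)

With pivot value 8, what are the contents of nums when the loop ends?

pivot = 8; lo=0, mid=0, hi=6
nums[mid]=2<8: swap nums[0],nums[0]; lo=1,mid=1 → 2 3 8 7 6 9 12
nums[mid]=3<8: swap nums[1],nums[1]; lo=2,mid=2 → 2 3 8 7 6 9 12
nums[mid]=8=8: mid=3
nums[mid]=7<8: swap nums[2],nums[3]; lo=3,mid=4 → 2 3 7 8 6 9 12
nums[mid]=6<8: swap nums[3],nums[4]; lo=4,mid=5 → 2 3 7 6 8 9 12
nums[mid]=9>8: swap nums[5],nums[6]; hi=5 → 2 3 7 6 8 12 9
nums[mid]=12>8: swap nums[5],nums[5]; hi=4 → 2 3 7 6 8 12 9
end: lo=4, hi=4; nums = 2 3 7 6 8 12 9

2 3 7 6 8 12 9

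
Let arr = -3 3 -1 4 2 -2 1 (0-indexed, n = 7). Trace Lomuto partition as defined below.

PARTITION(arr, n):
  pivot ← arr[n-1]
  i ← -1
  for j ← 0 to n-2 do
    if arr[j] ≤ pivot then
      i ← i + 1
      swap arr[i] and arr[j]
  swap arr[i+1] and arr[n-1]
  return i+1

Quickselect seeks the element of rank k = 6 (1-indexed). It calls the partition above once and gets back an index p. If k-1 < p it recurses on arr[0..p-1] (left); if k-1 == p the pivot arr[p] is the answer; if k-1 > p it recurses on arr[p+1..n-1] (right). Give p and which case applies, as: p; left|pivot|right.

3; right

pivot = arr[6] = 1; i = -1
j=0: arr[0]=-3 ≤ 1 → i=0, swap arr[0],arr[0] (no change) → -3 3 -1 4 2 -2 1
j=1: arr[1]=3 > 1 → no swap
j=2: arr[2]=-1 ≤ 1 → i=1, swap arr[1],arr[2] → -3 -1 3 4 2 -2 1
j=3: arr[3]=4 > 1 → no swap
j=4: arr[4]=2 > 1 → no swap
j=5: arr[5]=-2 ≤ 1 → i=2, swap arr[2],arr[5] → -3 -1 -2 4 2 3 1
final swap arr[3],arr[6] → -3 -1 -2 1 2 3 4; return 3
p = 3; k-1 = 5 > 3 ⇒ right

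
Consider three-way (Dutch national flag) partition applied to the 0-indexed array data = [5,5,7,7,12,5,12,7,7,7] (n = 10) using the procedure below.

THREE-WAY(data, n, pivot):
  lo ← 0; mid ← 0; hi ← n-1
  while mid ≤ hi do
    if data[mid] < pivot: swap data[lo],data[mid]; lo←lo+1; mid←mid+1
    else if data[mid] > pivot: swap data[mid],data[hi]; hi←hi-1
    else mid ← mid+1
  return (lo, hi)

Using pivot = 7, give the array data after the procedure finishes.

lo=0 mid=0 hi=9
5<7: swap(0,0), lo=1 mid=1 ⇒ [5,5,7,7,12,5,12,7,7,7]
5<7: swap(1,1), lo=2 mid=2 ⇒ [5,5,7,7,12,5,12,7,7,7]
7=7: mid=3
7=7: mid=4
12>7: swap(4,9), hi=8 ⇒ [5,5,7,7,7,5,12,7,7,12]
7=7: mid=5
5<7: swap(2,5), lo=3 mid=6 ⇒ [5,5,5,7,7,7,12,7,7,12]
12>7: swap(6,8), hi=7 ⇒ [5,5,5,7,7,7,7,7,12,12]
7=7: mid=7
7=7: mid=8
done. lo=3 hi=7; data=[5,5,5,7,7,7,7,7,12,12]

[5,5,5,7,7,7,7,7,12,12]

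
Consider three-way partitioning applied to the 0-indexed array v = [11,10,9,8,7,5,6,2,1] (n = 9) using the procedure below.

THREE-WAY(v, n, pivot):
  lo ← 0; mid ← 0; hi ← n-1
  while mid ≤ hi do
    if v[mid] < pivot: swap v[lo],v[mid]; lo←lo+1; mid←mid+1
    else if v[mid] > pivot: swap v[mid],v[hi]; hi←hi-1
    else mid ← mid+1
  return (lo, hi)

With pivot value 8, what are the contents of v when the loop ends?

pivot = 8; lo=0, mid=0, hi=8
v[mid]=11>8: swap v[0],v[8]; hi=7 → [1,10,9,8,7,5,6,2,11]
v[mid]=1<8: swap v[0],v[0]; lo=1,mid=1 → [1,10,9,8,7,5,6,2,11]
v[mid]=10>8: swap v[1],v[7]; hi=6 → [1,2,9,8,7,5,6,10,11]
v[mid]=2<8: swap v[1],v[1]; lo=2,mid=2 → [1,2,9,8,7,5,6,10,11]
v[mid]=9>8: swap v[2],v[6]; hi=5 → [1,2,6,8,7,5,9,10,11]
v[mid]=6<8: swap v[2],v[2]; lo=3,mid=3 → [1,2,6,8,7,5,9,10,11]
v[mid]=8=8: mid=4
v[mid]=7<8: swap v[3],v[4]; lo=4,mid=5 → [1,2,6,7,8,5,9,10,11]
v[mid]=5<8: swap v[4],v[5]; lo=5,mid=6 → [1,2,6,7,5,8,9,10,11]
end: lo=5, hi=5; v = [1,2,6,7,5,8,9,10,11]

[1,2,6,7,5,8,9,10,11]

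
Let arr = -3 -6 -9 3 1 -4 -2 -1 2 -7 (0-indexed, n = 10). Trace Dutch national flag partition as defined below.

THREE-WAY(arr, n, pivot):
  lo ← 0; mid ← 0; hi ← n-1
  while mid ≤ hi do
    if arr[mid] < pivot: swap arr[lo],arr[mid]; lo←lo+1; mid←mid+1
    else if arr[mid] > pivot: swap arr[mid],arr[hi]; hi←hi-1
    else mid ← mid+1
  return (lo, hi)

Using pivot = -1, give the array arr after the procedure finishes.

-3 -6 -9 -7 -4 -2 -1 2 1 3

pivot = -1; lo=0, mid=0, hi=9
arr[mid]=-3<-1: swap arr[0],arr[0]; lo=1,mid=1 → -3 -6 -9 3 1 -4 -2 -1 2 -7
arr[mid]=-6<-1: swap arr[1],arr[1]; lo=2,mid=2 → -3 -6 -9 3 1 -4 -2 -1 2 -7
arr[mid]=-9<-1: swap arr[2],arr[2]; lo=3,mid=3 → -3 -6 -9 3 1 -4 -2 -1 2 -7
arr[mid]=3>-1: swap arr[3],arr[9]; hi=8 → -3 -6 -9 -7 1 -4 -2 -1 2 3
arr[mid]=-7<-1: swap arr[3],arr[3]; lo=4,mid=4 → -3 -6 -9 -7 1 -4 -2 -1 2 3
arr[mid]=1>-1: swap arr[4],arr[8]; hi=7 → -3 -6 -9 -7 2 -4 -2 -1 1 3
arr[mid]=2>-1: swap arr[4],arr[7]; hi=6 → -3 -6 -9 -7 -1 -4 -2 2 1 3
arr[mid]=-1=-1: mid=5
arr[mid]=-4<-1: swap arr[4],arr[5]; lo=5,mid=6 → -3 -6 -9 -7 -4 -1 -2 2 1 3
arr[mid]=-2<-1: swap arr[5],arr[6]; lo=6,mid=7 → -3 -6 -9 -7 -4 -2 -1 2 1 3
end: lo=6, hi=6; arr = -3 -6 -9 -7 -4 -2 -1 2 1 3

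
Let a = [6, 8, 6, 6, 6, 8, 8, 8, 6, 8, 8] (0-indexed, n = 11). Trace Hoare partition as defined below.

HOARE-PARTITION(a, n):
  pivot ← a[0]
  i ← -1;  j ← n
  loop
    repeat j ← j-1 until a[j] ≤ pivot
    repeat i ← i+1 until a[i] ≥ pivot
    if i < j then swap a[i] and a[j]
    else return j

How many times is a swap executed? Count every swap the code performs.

pivot = a[0] = 6; i = -1, j = 11
j→8 (a[8]=6≤6), i→0 (a[0]=6≥6); i<j, swap → [6, 8, 6, 6, 6, 8, 8, 8, 6, 8, 8]
j→4 (a[4]=6≤6), i→1 (a[1]=8≥6); i<j, swap → [6, 6, 6, 6, 8, 8, 8, 8, 6, 8, 8]
j→3 (a[3]=6≤6), i→2 (a[2]=6≥6); i<j, swap → [6, 6, 6, 6, 8, 8, 8, 8, 6, 8, 8]
j→2, i→3; i≥j, return j=2. a = [6, 6, 6, 6, 8, 8, 8, 8, 6, 8, 8]

3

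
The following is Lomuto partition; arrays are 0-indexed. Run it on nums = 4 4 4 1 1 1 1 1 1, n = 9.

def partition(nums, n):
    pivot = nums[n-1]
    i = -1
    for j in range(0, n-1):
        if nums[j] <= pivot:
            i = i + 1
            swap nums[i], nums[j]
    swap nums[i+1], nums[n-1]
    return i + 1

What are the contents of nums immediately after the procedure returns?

1 1 1 1 1 1 4 4 4

pivot = nums[8] = 1; i = -1
j=0: nums[0]=4 > 1 → no swap
j=1: nums[1]=4 > 1 → no swap
j=2: nums[2]=4 > 1 → no swap
j=3: nums[3]=1 ≤ 1 → i=0, swap nums[0],nums[3] → 1 4 4 4 1 1 1 1 1
j=4: nums[4]=1 ≤ 1 → i=1, swap nums[1],nums[4] → 1 1 4 4 4 1 1 1 1
j=5: nums[5]=1 ≤ 1 → i=2, swap nums[2],nums[5] → 1 1 1 4 4 4 1 1 1
j=6: nums[6]=1 ≤ 1 → i=3, swap nums[3],nums[6] → 1 1 1 1 4 4 4 1 1
j=7: nums[7]=1 ≤ 1 → i=4, swap nums[4],nums[7] → 1 1 1 1 1 4 4 4 1
final swap nums[5],nums[8] → 1 1 1 1 1 1 4 4 4; return 5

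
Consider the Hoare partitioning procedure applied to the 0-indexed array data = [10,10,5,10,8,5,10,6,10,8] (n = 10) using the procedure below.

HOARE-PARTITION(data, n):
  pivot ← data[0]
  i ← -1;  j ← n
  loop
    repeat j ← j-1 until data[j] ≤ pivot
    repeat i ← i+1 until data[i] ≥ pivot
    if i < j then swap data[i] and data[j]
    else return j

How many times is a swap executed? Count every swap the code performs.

3

pivot = data[0] = 10; i = -1, j = 10
j→9 (data[9]=8≤10), i→0 (data[0]=10≥10); i<j, swap → [8,10,5,10,8,5,10,6,10,10]
j→8 (data[8]=10≤10), i→1 (data[1]=10≥10); i<j, swap → [8,10,5,10,8,5,10,6,10,10]
j→7 (data[7]=6≤10), i→3 (data[3]=10≥10); i<j, swap → [8,10,5,6,8,5,10,10,10,10]
j→6, i→6; i≥j, return j=6. data = [8,10,5,6,8,5,10,10,10,10]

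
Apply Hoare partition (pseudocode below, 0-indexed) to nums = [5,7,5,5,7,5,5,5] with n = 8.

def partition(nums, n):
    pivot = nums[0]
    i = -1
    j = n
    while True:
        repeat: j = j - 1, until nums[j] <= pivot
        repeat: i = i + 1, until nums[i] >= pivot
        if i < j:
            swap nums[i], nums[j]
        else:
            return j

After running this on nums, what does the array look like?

pivot=5
j stops at 7 (5), i stops at 0 (5); swap ⇒ [5,7,5,5,7,5,5,5]
j stops at 6 (5), i stops at 1 (7); swap ⇒ [5,5,5,5,7,5,7,5]
j stops at 5 (5), i stops at 2 (5); swap ⇒ [5,5,5,5,7,5,7,5]
j stops at 3, i stops at 3; i≥j ⇒ return 3. nums=[5,5,5,5,7,5,7,5]

[5,5,5,5,7,5,7,5]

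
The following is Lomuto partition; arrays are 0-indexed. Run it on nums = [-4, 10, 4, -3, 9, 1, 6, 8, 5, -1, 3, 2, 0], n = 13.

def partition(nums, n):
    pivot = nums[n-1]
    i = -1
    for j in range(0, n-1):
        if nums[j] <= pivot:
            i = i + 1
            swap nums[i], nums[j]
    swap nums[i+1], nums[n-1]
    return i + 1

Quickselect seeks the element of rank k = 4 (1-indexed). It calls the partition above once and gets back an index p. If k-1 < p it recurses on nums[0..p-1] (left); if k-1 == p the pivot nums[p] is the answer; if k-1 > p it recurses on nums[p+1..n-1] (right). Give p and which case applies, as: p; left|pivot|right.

pivot=0, i=-1
j=0: -4≤0, i=0, swap(0,0) ⇒ [-4, 10, 4, -3, 9, 1, 6, 8, 5, -1, 3, 2, 0]
j=1: 10>0, skip
j=2: 4>0, skip
j=3: -3≤0, i=1, swap(1,3) ⇒ [-4, -3, 4, 10, 9, 1, 6, 8, 5, -1, 3, 2, 0]
j=4: 9>0, skip
j=5: 1>0, skip
j=6: 6>0, skip
j=7: 8>0, skip
j=8: 5>0, skip
j=9: -1≤0, i=2, swap(2,9) ⇒ [-4, -3, -1, 10, 9, 1, 6, 8, 5, 4, 3, 2, 0]
j=10: 3>0, skip
j=11: 2>0, skip
swap(3,12) ⇒ [-4, -3, -1, 0, 9, 1, 6, 8, 5, 4, 3, 2, 10]; return 3
p = 3; k-1 = 3 == 3 ⇒ pivot

3; pivot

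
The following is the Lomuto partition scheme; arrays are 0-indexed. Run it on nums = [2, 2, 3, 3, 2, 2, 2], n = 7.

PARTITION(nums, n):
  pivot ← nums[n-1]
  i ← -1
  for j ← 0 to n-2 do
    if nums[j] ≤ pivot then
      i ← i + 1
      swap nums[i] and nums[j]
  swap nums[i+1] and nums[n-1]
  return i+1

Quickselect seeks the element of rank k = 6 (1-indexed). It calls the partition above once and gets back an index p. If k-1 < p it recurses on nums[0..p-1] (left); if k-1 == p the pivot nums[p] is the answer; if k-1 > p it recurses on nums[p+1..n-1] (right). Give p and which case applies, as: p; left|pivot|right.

4; right

pivot=2, i=-1
j=0: 2≤2, i=0, swap(0,0) ⇒ [2, 2, 3, 3, 2, 2, 2]
j=1: 2≤2, i=1, swap(1,1) ⇒ [2, 2, 3, 3, 2, 2, 2]
j=2: 3>2, skip
j=3: 3>2, skip
j=4: 2≤2, i=2, swap(2,4) ⇒ [2, 2, 2, 3, 3, 2, 2]
j=5: 2≤2, i=3, swap(3,5) ⇒ [2, 2, 2, 2, 3, 3, 2]
swap(4,6) ⇒ [2, 2, 2, 2, 2, 3, 3]; return 4
p = 4; k-1 = 5 > 4 ⇒ right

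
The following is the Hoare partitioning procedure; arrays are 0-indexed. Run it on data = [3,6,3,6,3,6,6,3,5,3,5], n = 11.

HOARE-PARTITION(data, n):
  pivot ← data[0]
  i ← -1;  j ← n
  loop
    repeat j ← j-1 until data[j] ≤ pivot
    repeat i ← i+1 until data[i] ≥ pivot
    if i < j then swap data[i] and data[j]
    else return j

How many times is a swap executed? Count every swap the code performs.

pivot = data[0] = 3; i = -1, j = 11
j→9 (data[9]=3≤3), i→0 (data[0]=3≥3); i<j, swap → [3,6,3,6,3,6,6,3,5,3,5]
j→7 (data[7]=3≤3), i→1 (data[1]=6≥3); i<j, swap → [3,3,3,6,3,6,6,6,5,3,5]
j→4 (data[4]=3≤3), i→2 (data[2]=3≥3); i<j, swap → [3,3,3,6,3,6,6,6,5,3,5]
j→2, i→3; i≥j, return j=2. data = [3,3,3,6,3,6,6,6,5,3,5]

3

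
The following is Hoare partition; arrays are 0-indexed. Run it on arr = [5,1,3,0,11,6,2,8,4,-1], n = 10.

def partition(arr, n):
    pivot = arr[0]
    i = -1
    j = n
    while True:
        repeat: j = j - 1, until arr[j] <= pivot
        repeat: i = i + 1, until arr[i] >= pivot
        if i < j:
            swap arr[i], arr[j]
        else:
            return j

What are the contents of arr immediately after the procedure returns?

pivot=5
j stops at 9 (-1), i stops at 0 (5); swap ⇒ [-1,1,3,0,11,6,2,8,4,5]
j stops at 8 (4), i stops at 4 (11); swap ⇒ [-1,1,3,0,4,6,2,8,11,5]
j stops at 6 (2), i stops at 5 (6); swap ⇒ [-1,1,3,0,4,2,6,8,11,5]
j stops at 5, i stops at 6; i≥j ⇒ return 5. arr=[-1,1,3,0,4,2,6,8,11,5]

[-1,1,3,0,4,2,6,8,11,5]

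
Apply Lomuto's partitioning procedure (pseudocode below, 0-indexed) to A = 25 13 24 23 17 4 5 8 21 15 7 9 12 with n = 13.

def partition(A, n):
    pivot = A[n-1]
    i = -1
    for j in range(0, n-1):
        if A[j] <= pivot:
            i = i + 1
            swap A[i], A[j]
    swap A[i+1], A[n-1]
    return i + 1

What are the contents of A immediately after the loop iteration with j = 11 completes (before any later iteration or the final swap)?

pivot=12, i=-1
j=0: 25>12, skip
j=1: 13>12, skip
j=2: 24>12, skip
j=3: 23>12, skip
j=4: 17>12, skip
j=5: 4≤12, i=0, swap(0,5) ⇒ 4 13 24 23 17 25 5 8 21 15 7 9 12
j=6: 5≤12, i=1, swap(1,6) ⇒ 4 5 24 23 17 25 13 8 21 15 7 9 12
j=7: 8≤12, i=2, swap(2,7) ⇒ 4 5 8 23 17 25 13 24 21 15 7 9 12
j=8: 21>12, skip
j=9: 15>12, skip
j=10: 7≤12, i=3, swap(3,10) ⇒ 4 5 8 7 17 25 13 24 21 15 23 9 12
j=11: 9≤12, i=4, swap(4,11) ⇒ 4 5 8 7 9 25 13 24 21 15 23 17 12
(after j=11) A = 4 5 8 7 9 25 13 24 21 15 23 17 12

4 5 8 7 9 25 13 24 21 15 23 17 12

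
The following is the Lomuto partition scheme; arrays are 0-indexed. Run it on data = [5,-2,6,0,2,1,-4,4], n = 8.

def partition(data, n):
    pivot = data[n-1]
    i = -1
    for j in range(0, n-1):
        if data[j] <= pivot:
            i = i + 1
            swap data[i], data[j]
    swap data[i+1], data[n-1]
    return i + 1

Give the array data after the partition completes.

[-2,0,2,1,-4,4,6,5]

pivot=4, i=-1
j=0: 5>4, skip
j=1: -2≤4, i=0, swap(0,1) ⇒ [-2,5,6,0,2,1,-4,4]
j=2: 6>4, skip
j=3: 0≤4, i=1, swap(1,3) ⇒ [-2,0,6,5,2,1,-4,4]
j=4: 2≤4, i=2, swap(2,4) ⇒ [-2,0,2,5,6,1,-4,4]
j=5: 1≤4, i=3, swap(3,5) ⇒ [-2,0,2,1,6,5,-4,4]
j=6: -4≤4, i=4, swap(4,6) ⇒ [-2,0,2,1,-4,5,6,4]
swap(5,7) ⇒ [-2,0,2,1,-4,4,6,5]; return 5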